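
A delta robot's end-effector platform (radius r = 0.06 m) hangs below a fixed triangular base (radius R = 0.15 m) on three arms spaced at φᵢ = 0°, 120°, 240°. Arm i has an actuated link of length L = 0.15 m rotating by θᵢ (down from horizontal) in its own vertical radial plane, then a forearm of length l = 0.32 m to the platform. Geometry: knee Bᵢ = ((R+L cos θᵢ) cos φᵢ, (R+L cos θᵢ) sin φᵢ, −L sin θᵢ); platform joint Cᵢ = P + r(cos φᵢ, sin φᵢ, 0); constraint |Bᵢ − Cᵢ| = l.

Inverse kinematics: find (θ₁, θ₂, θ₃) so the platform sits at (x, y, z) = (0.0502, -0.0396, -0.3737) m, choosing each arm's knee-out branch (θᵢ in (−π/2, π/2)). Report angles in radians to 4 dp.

θ₁ = 0.6980, θ₂ = 1.1341, θ₃ = 0.8725

rotate P by −φ1: (0.0502, -0.0396, -0.3737)
  A cos θ + B sin θ = C:  0.0398·cos θ + -0.3737·sin θ = -0.2097
  √(A²+B²)=0.3758;  θ1 = -1.4647+2.1627 ≈ 0.6980
arm 2 (φ=120.0°): x'=-0.0594, y'=-0.0237
  e−x'=0.1494;  (l²−L²−(e−x')²−y'²−z²)/2L = -0.2754
  θ2 = atan2(B,A) + arccos(C/0.4025) = 1.1341
φ3=240.0° → target in arm frame (0.0092, 0.0633)
  A=0.0808, B=-0.3737, C=(l²−L²−A²−y'²−z²)/(2L)=-0.2343
  θ3 = atan2(B,A) + arccos(C/0.3823) = 0.8725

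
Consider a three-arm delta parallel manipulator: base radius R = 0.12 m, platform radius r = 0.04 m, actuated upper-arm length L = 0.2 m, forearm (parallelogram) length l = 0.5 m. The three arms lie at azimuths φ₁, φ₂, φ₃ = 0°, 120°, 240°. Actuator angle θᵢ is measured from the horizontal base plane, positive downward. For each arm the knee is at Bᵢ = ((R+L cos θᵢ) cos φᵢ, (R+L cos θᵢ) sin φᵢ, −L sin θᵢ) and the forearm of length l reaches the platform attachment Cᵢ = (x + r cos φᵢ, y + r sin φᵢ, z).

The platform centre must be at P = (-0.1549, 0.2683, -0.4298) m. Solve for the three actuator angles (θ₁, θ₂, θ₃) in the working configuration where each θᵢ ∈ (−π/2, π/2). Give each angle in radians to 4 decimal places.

θ₁ = 1.0471, θ₂ = -0.3493, θ₃ = 1.0471

rotate P by −φ1: (-0.1549, 0.2683, -0.4298)
  A cos θ + B sin θ = C:  0.2349·cos θ + -0.4298·sin θ = -0.2547
  √(A²+B²)=0.4898;  θ1 = -1.0706+2.1177 ≈ 1.0471
rotate P by −φ2: (0.3098, 0.0000, -0.4298)
  e−x'=-0.2298;  (l²−L²−(e−x')²−y'²−z²)/2L = -0.0688
  √(A²+B²)=0.4874;  θ2 = -2.0618+1.7125 ≈ -0.3493
φ3=240.0° → target in arm frame (-0.1549, -0.2683)
  A cos θ + B sin θ = C:  0.2349·cos θ + -0.4298·sin θ = -0.2547
  γ=atan2(-0.4298,0.2349)=-1.0706;  ψ=arccos(-0.5201)=2.1177;  θ3=γ+ψ≈1.0471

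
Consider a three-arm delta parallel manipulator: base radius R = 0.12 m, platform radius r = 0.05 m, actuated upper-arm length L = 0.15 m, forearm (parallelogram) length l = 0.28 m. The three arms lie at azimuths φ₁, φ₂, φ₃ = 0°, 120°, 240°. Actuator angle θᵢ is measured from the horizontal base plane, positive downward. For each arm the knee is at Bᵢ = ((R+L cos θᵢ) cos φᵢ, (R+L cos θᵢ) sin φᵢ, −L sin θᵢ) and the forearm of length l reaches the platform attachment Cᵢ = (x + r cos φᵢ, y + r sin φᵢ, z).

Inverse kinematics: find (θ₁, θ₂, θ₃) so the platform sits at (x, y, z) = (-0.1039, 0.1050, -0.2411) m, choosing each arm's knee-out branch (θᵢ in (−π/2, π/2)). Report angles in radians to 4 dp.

θ₁ = 1.1343, θ₂ = -0.1749, θ₃ = 0.8729

φ1=0.0° → target in arm frame (-0.1039, 0.1050)
  A=0.1739, B=-0.2411, C=(l²−L²−A²−y'²−z²)/(2L)=-0.1450
  √(A²+B²)=0.2973;  θ1 = -0.9459+2.0803 ≈ 1.1343
arm 2 (φ=120.0°): x'=0.1429, y'=0.0375
  A=-0.0729, B=-0.2411, C=(l²−L²−A²−y'²−z²)/(2L)=-0.0298
  θ2 = atan2(B,A) + arccos(C/0.2519) = -0.1749
rotate P by −φ3: (-0.0390, -0.1425, -0.2411)
  A=0.1090, B=-0.2411, C=(l²−L²−A²−y'²−z²)/(2L)=-0.1147
  √(A²+B²)=0.2646;  θ3 = -1.1463+2.0191 ≈ 0.8729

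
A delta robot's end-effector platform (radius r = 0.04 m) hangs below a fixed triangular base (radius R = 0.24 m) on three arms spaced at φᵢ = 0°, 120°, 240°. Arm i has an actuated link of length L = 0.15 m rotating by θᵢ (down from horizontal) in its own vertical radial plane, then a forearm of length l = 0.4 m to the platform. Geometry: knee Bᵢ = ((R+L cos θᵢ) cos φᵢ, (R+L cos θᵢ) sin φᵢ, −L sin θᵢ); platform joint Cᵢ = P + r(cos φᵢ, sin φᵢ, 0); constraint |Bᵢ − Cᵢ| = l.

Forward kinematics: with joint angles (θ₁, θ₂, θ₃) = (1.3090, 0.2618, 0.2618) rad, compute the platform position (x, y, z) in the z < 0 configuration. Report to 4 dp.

(-0.1293, 0.0000, -0.3014)

centre 1 = (0.2388·cos0.0°, 0.2388·sin0.0°, -0.1449) = (0.2388, 0.0000, -0.1449)
φ2=120.0°: virtual centre (-0.1724, 0.2987, -0.0388), radius l
φ3=240.0°: virtual centre (-0.1724, -0.2987, -0.0388), radius l
eliminate P² terms by subtracting sphere 1 from 2 and 3
plane₁₂: -0.8225x+0.5974y+0.2121z = 0.0424
Cramer: x(z) = -0.0516+0.2579z;  y(z) = 0.0000-0.0000z
into |P−centre ₁|² = l²: 1.0665z² + 0.1400z + -0.0547 = 0;  Δ = 0.2528;  z = -0.3014 or 0.1701 → z<0 root = -0.3014
x = -0.1293, y = 0.0000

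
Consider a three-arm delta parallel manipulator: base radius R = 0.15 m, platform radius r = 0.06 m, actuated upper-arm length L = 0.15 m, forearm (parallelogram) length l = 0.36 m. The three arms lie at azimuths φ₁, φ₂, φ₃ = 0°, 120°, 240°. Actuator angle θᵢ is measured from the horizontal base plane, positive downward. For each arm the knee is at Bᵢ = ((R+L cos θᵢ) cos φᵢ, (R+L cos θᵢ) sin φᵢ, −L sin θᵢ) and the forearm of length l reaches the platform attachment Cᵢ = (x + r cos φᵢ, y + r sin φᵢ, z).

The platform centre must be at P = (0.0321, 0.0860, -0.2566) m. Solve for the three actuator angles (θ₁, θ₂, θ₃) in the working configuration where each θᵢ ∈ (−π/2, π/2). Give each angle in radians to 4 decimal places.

θ₁ = -0.1750, θ₂ = -0.3493, θ₃ = 0.5234

arm 1 (φ=0.0°): x'=0.0321, y'=0.0860
  A=0.0579, B=-0.2566, C=(l²−L²−A²−y'²−z²)/(2L)=0.1017
  √(A²+B²)=0.2631;  θ1 = -1.3489+1.1739 ≈ -0.1750
φ2=120.0° → target in arm frame (0.0584, -0.0708)
  e−x'=0.0316;  (l²−L²−(e−x')²−y'²−z²)/2L = 0.1175
  √(A²+B²)=0.2585;  θ2 = -1.4484+1.0990 ≈ -0.3493
φ3=240.0° → target in arm frame (-0.0905, -0.0152)
  e−x'=0.1805;  (l²−L²−(e−x')²−y'²−z²)/2L = 0.0281
  √(A²+B²)=0.3137;  θ3 = -0.9577+1.4811 ≈ 0.5234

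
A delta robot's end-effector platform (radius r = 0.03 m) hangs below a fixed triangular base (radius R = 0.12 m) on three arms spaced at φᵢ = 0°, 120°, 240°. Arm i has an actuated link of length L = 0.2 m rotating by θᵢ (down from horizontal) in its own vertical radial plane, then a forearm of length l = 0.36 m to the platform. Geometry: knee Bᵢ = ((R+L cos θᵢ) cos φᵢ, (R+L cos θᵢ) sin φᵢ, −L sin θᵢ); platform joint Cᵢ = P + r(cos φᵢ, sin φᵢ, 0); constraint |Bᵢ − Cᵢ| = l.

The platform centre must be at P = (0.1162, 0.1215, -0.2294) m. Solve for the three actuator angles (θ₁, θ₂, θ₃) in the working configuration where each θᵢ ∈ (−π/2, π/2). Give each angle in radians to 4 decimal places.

θ₁ = -0.3490, θ₂ = 0.0872, θ₃ = 1.0471

rotate P by −φ1: (0.1162, 0.1215, -0.2294)
  A=-0.0262, B=-0.2294, C=(l²−L²−A²−y'²−z²)/(2L)=0.0538
  √(A²+B²)=0.2309;  θ1 = -1.6845+1.3355 ≈ -0.3490
φ2=120.0° → target in arm frame (0.0471, -0.1614)
  A=0.0429, B=-0.2294, C=(l²−L²−A²−y'²−z²)/(2L)=0.0227
  γ=atan2(-0.2294,0.0429)=-1.3860;  ψ=arccos(0.0974)=1.4732;  θ2=γ+ψ≈0.0872
arm 3 (φ=240.0°): x'=-0.1633, y'=0.0399
  A=0.2533, B=-0.2294, C=(l²−L²−A²−y'²−z²)/(2L)=-0.0720
  θ3 = atan2(B,A) + arccos(C/0.3418) = 1.0471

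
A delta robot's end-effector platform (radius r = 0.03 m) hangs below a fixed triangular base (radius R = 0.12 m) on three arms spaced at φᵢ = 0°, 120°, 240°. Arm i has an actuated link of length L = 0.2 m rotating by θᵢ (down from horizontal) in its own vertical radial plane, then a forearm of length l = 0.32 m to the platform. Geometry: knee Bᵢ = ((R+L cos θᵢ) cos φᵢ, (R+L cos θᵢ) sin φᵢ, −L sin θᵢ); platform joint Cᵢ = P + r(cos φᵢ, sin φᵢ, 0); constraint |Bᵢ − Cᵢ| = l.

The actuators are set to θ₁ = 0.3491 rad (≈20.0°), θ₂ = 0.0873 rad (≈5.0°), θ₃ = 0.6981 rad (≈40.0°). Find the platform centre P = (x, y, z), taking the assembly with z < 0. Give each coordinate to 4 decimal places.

φ1=0.0°: virtual centre (0.2779, 0.0000, -0.0684), radius l
arm 2 at φ=120.0°: (R−r)+L cos θ2 = 0.2892;  S2 = (-0.1446, 0.2505, -0.0174)
S3 = (0.2432·cos240.0°, 0.2432·sin240.0°, -0.1286) = (-0.1216, -0.2106, -0.1286)
eliminate P² terms by subtracting sphere 1 from 2 and 3
[-0.8451 0.5010 0.1019]·P = 0.0020;  [-0.7991 -0.4213 -0.1203]·P = -0.0063
det = 0.7563;  x = 0.0030+-0.0229z,  y = 0.0091+-0.2421z
into |P−S₁|² = l²: 1.0591z² + 0.1450z + -0.0221 = 0;  Δ = 0.1144;  z = -0.2281 or 0.0913 → z<0 root = -0.2281
x = 0.0082, y = 0.0644

(0.0082, 0.0644, -0.2281)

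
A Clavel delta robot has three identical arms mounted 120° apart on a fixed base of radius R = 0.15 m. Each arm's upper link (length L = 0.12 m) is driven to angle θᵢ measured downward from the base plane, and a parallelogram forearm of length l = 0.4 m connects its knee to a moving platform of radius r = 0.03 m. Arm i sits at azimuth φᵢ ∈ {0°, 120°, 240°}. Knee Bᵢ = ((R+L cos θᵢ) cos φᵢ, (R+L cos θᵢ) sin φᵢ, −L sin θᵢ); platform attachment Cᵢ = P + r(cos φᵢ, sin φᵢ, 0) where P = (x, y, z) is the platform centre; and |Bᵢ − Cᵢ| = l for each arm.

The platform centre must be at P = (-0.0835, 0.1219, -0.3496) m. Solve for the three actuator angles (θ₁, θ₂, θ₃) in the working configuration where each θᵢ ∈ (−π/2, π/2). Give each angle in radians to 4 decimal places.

φ1=0.0° → target in arm frame (-0.0835, 0.1219)
  A cos θ + B sin θ = C:  0.2035·cos θ + -0.3496·sin θ = -0.1371
  θ1 = atan2(B,A) + arccos(C/0.4045) = 0.8728
arm 2 (φ=120.0°): x'=0.1473, y'=0.0114
  A=-0.0273, B=-0.3496, C=(l²−L²−A²−y'²−z²)/(2L)=0.0938
  √(A²+B²)=0.3507;  θ2 = -1.6488+1.3001 ≈ -0.3487
φ3=240.0° → target in arm frame (-0.0638, -0.1333)
  A cos θ + B sin θ = C:  0.1838·cos θ + -0.3496·sin θ = -0.1174
  γ=atan2(-0.3496,0.1838)=-1.0867;  ψ=arccos(-0.2972)=1.8725;  θ3=γ+ψ≈0.7858

θ₁ = 0.8728, θ₂ = -0.3487, θ₃ = 0.7858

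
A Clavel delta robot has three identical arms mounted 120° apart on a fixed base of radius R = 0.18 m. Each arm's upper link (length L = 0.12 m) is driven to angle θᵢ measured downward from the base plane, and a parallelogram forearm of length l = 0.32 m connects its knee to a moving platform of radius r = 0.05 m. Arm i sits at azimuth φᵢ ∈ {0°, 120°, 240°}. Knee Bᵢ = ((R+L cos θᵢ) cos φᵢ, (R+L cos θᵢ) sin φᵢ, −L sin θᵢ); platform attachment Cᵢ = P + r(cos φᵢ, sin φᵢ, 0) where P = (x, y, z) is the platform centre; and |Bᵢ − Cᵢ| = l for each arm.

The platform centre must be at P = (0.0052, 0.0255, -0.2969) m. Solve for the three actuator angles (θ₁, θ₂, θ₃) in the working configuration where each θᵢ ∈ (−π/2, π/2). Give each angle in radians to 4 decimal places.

rotate P by −φ1: (0.0052, 0.0255, -0.2969)
  A cos θ + B sin θ = C:  0.1248·cos θ + -0.2969·sin θ = -0.0682
  γ=atan2(-0.2969,0.1248)=-1.1729;  ψ=arccos(-0.2118)=1.7843;  θ1=γ+ψ≈0.6114
arm 2 (φ=120.0°): x'=0.0195, y'=-0.0173
  A=0.1105, B=-0.2969, C=(l²−L²−A²−y'²−z²)/(2L)=-0.0528
  γ=atan2(-0.2969,0.1105)=-1.2145;  ψ=arccos(-0.1665)=1.7381;  θ2=γ+ψ≈0.5236
rotate P by −φ3: (-0.0247, -0.0082, -0.2969)
  A=0.1547, B=-0.2969, C=(l²−L²−A²−y'²−z²)/(2L)=-0.1006
  θ3 = atan2(B,A) + arccos(C/0.3348) = 0.7855

θ₁ = 0.6114, θ₂ = 0.5236, θ₃ = 0.7855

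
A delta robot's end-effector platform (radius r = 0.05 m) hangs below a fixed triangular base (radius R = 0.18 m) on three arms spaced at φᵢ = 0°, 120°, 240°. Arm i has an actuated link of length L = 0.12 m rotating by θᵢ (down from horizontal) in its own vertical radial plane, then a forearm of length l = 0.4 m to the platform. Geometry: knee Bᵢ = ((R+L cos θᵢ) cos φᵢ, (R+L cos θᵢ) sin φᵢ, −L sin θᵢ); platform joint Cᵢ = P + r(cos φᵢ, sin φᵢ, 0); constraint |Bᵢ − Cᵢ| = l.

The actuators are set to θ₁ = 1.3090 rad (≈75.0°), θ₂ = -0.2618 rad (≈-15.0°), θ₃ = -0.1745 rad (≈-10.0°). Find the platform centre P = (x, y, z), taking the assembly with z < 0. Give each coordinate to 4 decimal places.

(-0.1913, 0.0071, -0.3050)

O1 = (0.1611·cos0.0°, 0.1611·sin0.0°, -0.1159) = (0.1611, 0.0000, -0.1159)
arm 2 at φ=120.0°: e+L cos θ2 = 0.2459;  O2 = (-0.1230, 0.2130, 0.0311)
arm 3 at φ=240.0°: e+L cos θ3 = 0.2482;  O3 = (-0.1241, -0.2149, 0.0208)
eliminate P² terms by subtracting sphere 1 from 2 and 3
[-0.5680 0.4259 0.2939]·P = 0.0221;  [-0.5703 -0.4299 0.2735]·P = 0.0227
det = 0.4871;  x = -0.0393+0.4986z,  y = -0.0006+-0.0252z
sphere 1 gives Az²+Bz+C=0 with A=1.2492, B=0.0321, C=-0.1064;  B²−4AC=0.5328;  roots -0.3050, 0.2793;  negative root z = -0.3050
x = -0.1913, y = 0.0071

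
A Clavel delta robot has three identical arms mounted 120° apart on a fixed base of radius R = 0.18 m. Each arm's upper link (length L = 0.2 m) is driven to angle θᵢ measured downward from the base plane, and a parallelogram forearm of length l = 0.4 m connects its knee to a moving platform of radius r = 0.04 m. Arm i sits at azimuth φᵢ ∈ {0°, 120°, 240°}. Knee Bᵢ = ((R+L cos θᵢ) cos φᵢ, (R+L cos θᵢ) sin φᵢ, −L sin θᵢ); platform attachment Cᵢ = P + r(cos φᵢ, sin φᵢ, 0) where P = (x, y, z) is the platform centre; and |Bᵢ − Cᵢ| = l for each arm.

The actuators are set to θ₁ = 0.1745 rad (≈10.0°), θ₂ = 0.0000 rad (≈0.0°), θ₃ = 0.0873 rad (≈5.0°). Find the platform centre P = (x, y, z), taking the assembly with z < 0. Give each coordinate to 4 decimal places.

S1 = (0.3370·cos0.0°, 0.3370·sin0.0°, -0.0347) = (0.3370, 0.0000, -0.0347)
arm 2 at φ=120.0°: e+L cos θ2 = 0.3400;  S2 = (-0.1700, 0.2944, 0.0000)
φ3=240.0°: virtual centre (-0.1696, -0.2938, -0.0174), radius l
subtract pairs → two planes through P
[-1.0139 0.5889 0.0694]·P = 0.0009;  [-1.0132 -0.5876 0.0346]·P = 0.0006
Cramer: x(z) = -0.0007+0.0513z;  y(z) = 0.0002-0.0296z
into |P−S₁|² = l²: 1.0035z² + 0.0348z + -0.0448 = 0;  Δ = 0.1809;  z = -0.2292 or 0.1946 → z<0 root = -0.2292
x = -0.0125, y = 0.0070

(-0.0125, 0.0070, -0.2292)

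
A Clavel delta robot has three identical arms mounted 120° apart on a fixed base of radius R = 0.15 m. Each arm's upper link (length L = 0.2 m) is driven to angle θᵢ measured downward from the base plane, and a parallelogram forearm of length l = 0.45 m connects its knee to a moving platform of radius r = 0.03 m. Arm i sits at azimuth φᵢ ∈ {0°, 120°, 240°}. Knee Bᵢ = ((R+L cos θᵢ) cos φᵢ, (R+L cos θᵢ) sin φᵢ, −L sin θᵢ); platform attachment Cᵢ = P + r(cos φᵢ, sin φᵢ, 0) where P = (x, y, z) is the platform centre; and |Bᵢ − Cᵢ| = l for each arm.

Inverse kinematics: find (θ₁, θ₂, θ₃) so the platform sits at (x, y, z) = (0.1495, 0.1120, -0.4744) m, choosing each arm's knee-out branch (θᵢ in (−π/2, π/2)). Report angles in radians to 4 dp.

φ1=0.0° → target in arm frame (0.1495, 0.1120)
  A cos θ + B sin θ = C:  -0.0295·cos θ + -0.4744·sin θ = -0.1899
  √(A²+B²)=0.4753;  θ1 = -1.6329+1.9818 ≈ 0.3489
φ2=120.0° → target in arm frame (0.0222, -0.1855)
  A=0.0978, B=-0.4744, C=(l²−L²−A²−y'²−z²)/(2L)=-0.2663
  θ2 = atan2(B,A) + arccos(C/0.4844) = 0.7853
φ3=240.0° → target in arm frame (-0.1717, 0.0735)
  A cos θ + B sin θ = C:  0.2917·cos θ + -0.4744·sin θ = -0.3827
  γ=atan2(-0.4744,0.2917)=-1.0194;  ψ=arccos(-0.6871)=2.3283;  θ3=γ+ψ≈1.3089

θ₁ = 0.3489, θ₂ = 0.7853, θ₃ = 1.3089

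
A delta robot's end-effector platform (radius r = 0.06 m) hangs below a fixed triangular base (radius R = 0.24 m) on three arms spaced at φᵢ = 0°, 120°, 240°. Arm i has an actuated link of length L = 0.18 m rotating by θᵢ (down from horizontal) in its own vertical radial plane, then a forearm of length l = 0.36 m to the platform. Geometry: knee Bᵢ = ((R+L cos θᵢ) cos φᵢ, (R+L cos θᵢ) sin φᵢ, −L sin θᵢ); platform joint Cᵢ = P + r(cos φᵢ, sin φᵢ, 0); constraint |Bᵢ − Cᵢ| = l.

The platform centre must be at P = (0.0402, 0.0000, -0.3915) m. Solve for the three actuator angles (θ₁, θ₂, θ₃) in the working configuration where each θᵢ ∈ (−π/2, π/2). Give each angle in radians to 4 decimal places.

arm 1 (φ=0.0°): x'=0.0402, y'=0.0000
  e−x'=0.1398;  (l²−L²−(e−x')²−y'²−z²)/2L = -0.2100
  √(A²+B²)=0.4157;  θ1 = -1.2278+2.1005 ≈ 0.8727
arm 2 (φ=120.0°): x'=-0.0201, y'=-0.0348
  e−x'=0.2001;  (l²−L²−(e−x')²−y'²−z²)/2L = -0.2703
  √(A²+B²)=0.4397;  θ2 = -1.0983+2.2330 ≈ 1.1347
φ3=240.0° → target in arm frame (-0.0201, 0.0348)
  A=0.2001, B=-0.3915, C=(l²−L²−A²−y'²−z²)/(2L)=-0.2703
  θ3 = atan2(B,A) + arccos(C/0.4397) = 1.1347

θ₁ = 0.8727, θ₂ = 1.1347, θ₃ = 1.1347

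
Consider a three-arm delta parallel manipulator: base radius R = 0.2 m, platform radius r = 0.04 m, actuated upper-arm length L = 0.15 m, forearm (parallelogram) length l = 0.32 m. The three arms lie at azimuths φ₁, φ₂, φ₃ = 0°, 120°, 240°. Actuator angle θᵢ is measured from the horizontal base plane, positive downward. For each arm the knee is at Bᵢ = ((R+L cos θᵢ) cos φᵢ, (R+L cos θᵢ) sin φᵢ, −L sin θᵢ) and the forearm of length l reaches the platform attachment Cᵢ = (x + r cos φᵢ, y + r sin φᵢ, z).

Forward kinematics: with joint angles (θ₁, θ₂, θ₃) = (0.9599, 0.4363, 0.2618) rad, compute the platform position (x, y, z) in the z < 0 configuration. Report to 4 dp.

(-0.0605, -0.0123, -0.2137)

arm 1 at φ=0.0°: e+L cos θ1 = 0.2460;  centre 1 = (0.2460, 0.0000, -0.1229)
centre 2 = (0.2959·cos120.0°, 0.2959·sin120.0°, -0.0634) = (-0.1480, 0.2563, -0.0634)
arm 3 at φ=240.0°: e+L cos θ3 = 0.3049;  centre 3 = (-0.1524, -0.2640, -0.0388)
subtract pairs → two planes through P
plane₁₂: -0.7880x+0.5126y+0.1190z = 0.0160
Cramer: x(z) = -0.0219+0.1807z;  y(z) = -0.0026+0.0457z
into |P−centre ₁|² = l²: 1.0347z² + 0.1487z + -0.0155 = 0;  Δ = 0.0862;  z = -0.2137 or 0.0700 → z<0 root = -0.2137
x = -0.0605, y = -0.0123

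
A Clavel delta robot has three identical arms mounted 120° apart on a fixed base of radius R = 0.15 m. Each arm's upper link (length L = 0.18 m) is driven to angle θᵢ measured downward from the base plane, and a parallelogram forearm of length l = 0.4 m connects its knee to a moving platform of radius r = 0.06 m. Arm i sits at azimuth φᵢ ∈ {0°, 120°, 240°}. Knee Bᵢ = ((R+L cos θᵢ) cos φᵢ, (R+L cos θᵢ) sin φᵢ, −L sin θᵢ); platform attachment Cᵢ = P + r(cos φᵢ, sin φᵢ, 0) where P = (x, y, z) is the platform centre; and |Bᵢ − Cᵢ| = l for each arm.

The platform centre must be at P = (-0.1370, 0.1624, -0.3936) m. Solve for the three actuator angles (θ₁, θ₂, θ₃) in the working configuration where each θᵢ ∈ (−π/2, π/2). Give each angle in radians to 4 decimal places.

θ₁ = 1.2219, θ₂ = 0.0002, θ₃ = 1.0474

rotate P by −φ1: (-0.1370, 0.1624, -0.3936)
  e−x'=0.2270;  (l²−L²−(e−x')²−y'²−z²)/2L = -0.2923
  √(A²+B²)=0.4544;  θ1 = -1.0477+2.2696 ≈ 1.2219
rotate P by −φ2: (0.2091, 0.0374, -0.3936)
  e−x'=-0.1191;  (l²−L²−(e−x')²−y'²−z²)/2L = -0.1192
  √(A²+B²)=0.4112;  θ2 = -1.8647+1.8649 ≈ 0.0002
arm 3 (φ=240.0°): x'=-0.0721, y'=-0.1998
  A cos θ + B sin θ = C:  0.1621·cos θ + -0.3936·sin θ = -0.2599
  γ=atan2(-0.3936,0.1621)=-1.1800;  ψ=arccos(-0.6104)=2.2274;  θ3=γ+ψ≈1.0474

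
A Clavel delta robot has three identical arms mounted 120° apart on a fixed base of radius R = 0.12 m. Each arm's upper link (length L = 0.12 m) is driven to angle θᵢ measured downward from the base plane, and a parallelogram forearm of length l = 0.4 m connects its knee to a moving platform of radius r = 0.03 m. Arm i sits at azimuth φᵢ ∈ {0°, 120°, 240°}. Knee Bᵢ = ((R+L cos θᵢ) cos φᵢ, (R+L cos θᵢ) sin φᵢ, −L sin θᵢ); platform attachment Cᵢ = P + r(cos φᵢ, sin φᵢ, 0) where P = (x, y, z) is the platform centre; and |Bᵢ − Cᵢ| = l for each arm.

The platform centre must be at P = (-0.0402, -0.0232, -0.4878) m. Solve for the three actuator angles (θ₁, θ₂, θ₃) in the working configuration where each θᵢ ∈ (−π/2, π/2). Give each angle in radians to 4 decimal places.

θ₁ = 1.3957, θ₂ = 1.2213, θ₃ = 1.0466

rotate P by −φ1: (-0.0402, -0.0232, -0.4878)
  A=0.1302, B=-0.4878, C=(l²−L²−A²−y'²−z²)/(2L)=-0.4577
  γ=atan2(-0.4878,0.1302)=-1.3100;  ψ=arccos(-0.9065)=2.7057;  θ1=γ+ψ≈1.3957
rotate P by −φ2: (0.0000, 0.0464, -0.4878)
  e−x'=0.0900;  (l²−L²−(e−x')²−y'²−z²)/2L = -0.4275
  √(A²+B²)=0.4960;  θ2 = -1.3884+2.6097 ≈ 1.2213
rotate P by −φ3: (0.0402, -0.0232, -0.4878)
  A cos θ + B sin θ = C:  0.0498·cos θ + -0.4878·sin θ = -0.3974
  θ3 = atan2(B,A) + arccos(C/0.4903) = 1.0466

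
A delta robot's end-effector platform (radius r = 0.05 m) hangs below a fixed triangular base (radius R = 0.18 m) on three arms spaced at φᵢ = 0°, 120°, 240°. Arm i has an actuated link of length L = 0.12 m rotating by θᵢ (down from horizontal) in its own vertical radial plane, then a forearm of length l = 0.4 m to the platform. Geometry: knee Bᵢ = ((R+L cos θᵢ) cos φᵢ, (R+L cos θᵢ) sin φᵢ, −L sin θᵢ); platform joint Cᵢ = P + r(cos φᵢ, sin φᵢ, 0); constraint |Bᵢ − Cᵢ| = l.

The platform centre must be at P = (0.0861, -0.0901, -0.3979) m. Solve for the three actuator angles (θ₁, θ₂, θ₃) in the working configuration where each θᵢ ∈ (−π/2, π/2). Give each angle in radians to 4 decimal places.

θ₁ = 0.3492, θ₂ = 1.3089, θ₃ = 0.6105

φ1=0.0° → target in arm frame (0.0861, -0.0901)
  A=0.0439, B=-0.3979, C=(l²−L²−A²−y'²−z²)/(2L)=-0.0949
  √(A²+B²)=0.4003;  θ1 = -1.4609+1.8101 ≈ 0.3492
arm 2 (φ=120.0°): x'=-0.1211, y'=-0.0295
  e−x'=0.2511;  (l²−L²−(e−x')²−y'²−z²)/2L = -0.3193
  θ2 = atan2(B,A) + arccos(C/0.4705) = 1.3089
rotate P by −φ3: (0.0350, 0.1196, -0.3979)
  A cos θ + B sin θ = C:  0.0950·cos θ + -0.3979·sin θ = -0.1503
  θ3 = atan2(B,A) + arccos(C/0.4091) = 0.6105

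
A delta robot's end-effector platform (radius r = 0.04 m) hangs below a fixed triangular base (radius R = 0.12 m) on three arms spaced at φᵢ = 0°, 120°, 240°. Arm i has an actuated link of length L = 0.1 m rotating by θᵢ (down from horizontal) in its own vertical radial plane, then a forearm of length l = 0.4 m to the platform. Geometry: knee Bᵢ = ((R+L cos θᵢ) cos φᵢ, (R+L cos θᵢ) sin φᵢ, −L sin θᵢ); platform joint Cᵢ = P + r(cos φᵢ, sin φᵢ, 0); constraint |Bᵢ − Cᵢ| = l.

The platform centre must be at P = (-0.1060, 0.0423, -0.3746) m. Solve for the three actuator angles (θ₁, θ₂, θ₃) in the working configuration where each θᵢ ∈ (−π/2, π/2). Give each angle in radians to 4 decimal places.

θ₁ = 0.7859, θ₂ = -0.0870, θ₃ = 0.2622

φ1=0.0° → target in arm frame (-0.1060, 0.0423)
  A=0.1860, B=-0.3746, C=(l²−L²−A²−y'²−z²)/(2L)=-0.1336
  θ1 = atan2(B,A) + arccos(C/0.4182) = 0.7859
arm 2 (φ=120.0°): x'=0.0896, y'=0.0706
  A=-0.0096, B=-0.3746, C=(l²−L²−A²−y'²−z²)/(2L)=0.0230
  √(A²+B²)=0.3747;  θ2 = -1.5965+1.5095 ≈ -0.0870
arm 3 (φ=240.0°): x'=0.0164, y'=-0.1129
  e−x'=0.0636;  (l²−L²−(e−x')²−y'²−z²)/2L = -0.0357
  γ=atan2(-0.3746,0.0636)=-1.4025;  ψ=arccos(-0.0938)=1.6648;  θ3=γ+ψ≈0.2622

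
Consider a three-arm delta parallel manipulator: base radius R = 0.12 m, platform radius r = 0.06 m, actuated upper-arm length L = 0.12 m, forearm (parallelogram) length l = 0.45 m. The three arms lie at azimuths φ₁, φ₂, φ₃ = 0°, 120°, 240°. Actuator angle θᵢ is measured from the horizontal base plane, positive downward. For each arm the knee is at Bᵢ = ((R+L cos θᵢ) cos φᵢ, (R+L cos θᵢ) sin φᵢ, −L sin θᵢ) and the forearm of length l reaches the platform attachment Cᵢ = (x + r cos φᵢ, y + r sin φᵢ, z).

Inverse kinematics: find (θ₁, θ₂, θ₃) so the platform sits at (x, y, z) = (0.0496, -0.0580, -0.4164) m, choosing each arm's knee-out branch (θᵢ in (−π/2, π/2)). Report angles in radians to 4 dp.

θ₁ = -0.0877, θ₂ = 0.3490, θ₃ = -0.0004

arm 1 (φ=0.0°): x'=0.0496, y'=-0.0580
  A cos θ + B sin θ = C:  0.0104·cos θ + -0.4164·sin θ = 0.0468
  √(A²+B²)=0.4165;  θ1 = -1.5458+1.4581 ≈ -0.0877
φ2=120.0° → target in arm frame (-0.0750, -0.0140)
  A=0.1350, B=-0.4164, C=(l²−L²−A²−y'²−z²)/(2L)=-0.0155
  θ2 = atan2(B,A) + arccos(C/0.4377) = 0.3490
rotate P by −φ3: (0.0254, 0.0720, -0.4164)
  A cos θ + B sin θ = C:  0.0346·cos θ + -0.4164·sin θ = 0.0347
  γ=atan2(-0.4164,0.0346)=-1.4880;  ψ=arccos(0.0832)=1.4875;  θ3=γ+ψ≈-0.0004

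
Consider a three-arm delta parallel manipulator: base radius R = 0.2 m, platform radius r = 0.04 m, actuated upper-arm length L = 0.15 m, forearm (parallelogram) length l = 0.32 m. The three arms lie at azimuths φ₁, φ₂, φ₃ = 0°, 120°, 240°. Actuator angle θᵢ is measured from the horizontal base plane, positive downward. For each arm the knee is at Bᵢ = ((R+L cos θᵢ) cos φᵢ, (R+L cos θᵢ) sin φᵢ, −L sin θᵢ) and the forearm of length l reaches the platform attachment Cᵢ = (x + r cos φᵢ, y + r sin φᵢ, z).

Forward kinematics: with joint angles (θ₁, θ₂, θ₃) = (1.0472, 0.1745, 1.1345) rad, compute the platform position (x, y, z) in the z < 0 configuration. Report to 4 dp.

(-0.0399, 0.0895, -0.2671)

φ1=0.0°: virtual centre (0.2350, 0.0000, -0.1299), radius l
centre 2 = (0.3077·cos120.0°, 0.3077·sin120.0°, -0.0260) = (-0.1539, 0.2665, -0.0260)
arm 3 at φ=240.0°: ρ3 = 0.2234;  centre 3 = (-0.1117, -0.1935, -0.1359)
|centre ₂|²−|centre ₁|² = 0.0233;  |centre ₃|²−|centre ₁|² = -0.0037
[-0.7777 0.5330 0.2077]·P = 0.0233;  [-0.6934 -0.3869 -0.0121]·P = -0.0037
Cramer: x(z) = -0.0105+0.1103z;  y(z) = 0.0284-0.2288z
into |P−centre ₁|² = l²: 1.0645z² + 0.1927z + -0.0245 = 0;  Δ = 0.1413;  z = -0.2671 or 0.0860 → z<0 root = -0.2671
x = -0.0399, y = 0.0895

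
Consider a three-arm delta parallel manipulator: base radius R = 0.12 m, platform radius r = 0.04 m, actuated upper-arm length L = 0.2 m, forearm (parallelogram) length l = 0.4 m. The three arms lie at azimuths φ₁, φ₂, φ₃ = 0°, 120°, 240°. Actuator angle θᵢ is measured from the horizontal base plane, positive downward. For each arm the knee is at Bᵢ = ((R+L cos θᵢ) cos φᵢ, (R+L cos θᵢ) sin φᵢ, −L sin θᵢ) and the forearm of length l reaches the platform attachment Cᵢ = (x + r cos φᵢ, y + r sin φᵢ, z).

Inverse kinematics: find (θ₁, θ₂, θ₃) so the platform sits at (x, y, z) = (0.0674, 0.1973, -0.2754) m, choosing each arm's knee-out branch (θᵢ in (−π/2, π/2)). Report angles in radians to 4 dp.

φ1=0.0° → target in arm frame (0.0674, 0.1973)
  e−x'=0.0126;  (l²−L²−(e−x')²−y'²−z²)/2L = 0.0127
  √(A²+B²)=0.2757;  θ1 = -1.5251+1.5248 ≈ -0.0003
rotate P by −φ2: (0.1372, -0.1570, -0.2754)
  e−x'=-0.0572;  (l²−L²−(e−x')²−y'²−z²)/2L = 0.0406
  √(A²+B²)=0.2813;  θ2 = -1.7755+1.4260 ≈ -0.3494
arm 3 (φ=240.0°): x'=-0.2046, y'=-0.0403
  A=0.2846, B=-0.2754, C=(l²−L²−A²−y'²−z²)/(2L)=-0.0961
  θ3 = atan2(B,A) + arccos(C/0.3960) = 1.0469

θ₁ = -0.0003, θ₂ = -0.3494, θ₃ = 1.0469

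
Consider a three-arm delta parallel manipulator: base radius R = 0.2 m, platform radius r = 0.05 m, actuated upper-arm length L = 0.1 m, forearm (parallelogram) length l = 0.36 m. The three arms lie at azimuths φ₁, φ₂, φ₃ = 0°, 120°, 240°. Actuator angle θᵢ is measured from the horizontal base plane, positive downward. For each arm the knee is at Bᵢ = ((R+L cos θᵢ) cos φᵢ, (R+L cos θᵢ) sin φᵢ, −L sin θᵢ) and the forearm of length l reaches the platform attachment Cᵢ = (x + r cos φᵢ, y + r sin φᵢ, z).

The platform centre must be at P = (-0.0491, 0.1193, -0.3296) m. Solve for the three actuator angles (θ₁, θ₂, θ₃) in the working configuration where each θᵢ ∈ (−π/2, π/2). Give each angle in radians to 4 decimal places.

θ₁ = 1.1344, θ₂ = -0.0877, θ₃ = 1.3086

φ1=0.0° → target in arm frame (-0.0491, 0.1193)
  A cos θ + B sin θ = C:  0.1991·cos θ + -0.3296·sin θ = -0.2145
  √(A²+B²)=0.3851;  θ1 = -1.0274+2.1618 ≈ 1.1344
φ2=120.0° → target in arm frame (0.1279, -0.0171)
  A=0.0221, B=-0.3296, C=(l²−L²−A²−y'²−z²)/(2L)=0.0509
  √(A²+B²)=0.3303;  θ2 = -1.5037+1.4161 ≈ -0.0877
arm 3 (φ=240.0°): x'=-0.0788, y'=-0.1022
  e−x'=0.2288;  (l²−L²−(e−x')²−y'²−z²)/2L = -0.2590
  √(A²+B²)=0.4012;  θ3 = -0.9641+2.2727 ≈ 1.3086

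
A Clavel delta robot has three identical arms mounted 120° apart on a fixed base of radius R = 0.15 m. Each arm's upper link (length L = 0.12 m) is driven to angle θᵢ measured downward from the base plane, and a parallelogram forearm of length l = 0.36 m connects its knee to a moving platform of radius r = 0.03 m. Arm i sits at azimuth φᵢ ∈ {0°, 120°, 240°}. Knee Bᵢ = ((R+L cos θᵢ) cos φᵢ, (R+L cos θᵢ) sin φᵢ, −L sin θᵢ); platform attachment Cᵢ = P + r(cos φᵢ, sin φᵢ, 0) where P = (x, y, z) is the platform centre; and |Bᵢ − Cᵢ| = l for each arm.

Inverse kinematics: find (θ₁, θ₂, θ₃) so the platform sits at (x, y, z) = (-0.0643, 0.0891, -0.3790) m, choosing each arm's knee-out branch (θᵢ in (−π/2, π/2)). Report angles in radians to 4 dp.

φ1=0.0° → target in arm frame (-0.0643, 0.0891)
  A cos θ + B sin θ = C:  0.1843·cos θ + -0.3790·sin θ = -0.2931
  √(A²+B²)=0.4214;  θ1 = -1.1182+2.3399 ≈ 1.2217
rotate P by −φ2: (0.1093, 0.0111, -0.3790)
  e−x'=0.0107;  (l²−L²−(e−x')²−y'²−z²)/2L = -0.1195
  √(A²+B²)=0.3792;  θ2 = -1.5426+1.8914 ≈ 0.3488
rotate P by −φ3: (-0.0450, -0.1002, -0.3790)
  A=0.1650, B=-0.3790, C=(l²−L²−A²−y'²−z²)/(2L)=-0.2738
  √(A²+B²)=0.4134;  θ3 = -1.1602+2.2948 ≈ 1.1347

θ₁ = 1.2217, θ₂ = 0.3488, θ₃ = 1.1347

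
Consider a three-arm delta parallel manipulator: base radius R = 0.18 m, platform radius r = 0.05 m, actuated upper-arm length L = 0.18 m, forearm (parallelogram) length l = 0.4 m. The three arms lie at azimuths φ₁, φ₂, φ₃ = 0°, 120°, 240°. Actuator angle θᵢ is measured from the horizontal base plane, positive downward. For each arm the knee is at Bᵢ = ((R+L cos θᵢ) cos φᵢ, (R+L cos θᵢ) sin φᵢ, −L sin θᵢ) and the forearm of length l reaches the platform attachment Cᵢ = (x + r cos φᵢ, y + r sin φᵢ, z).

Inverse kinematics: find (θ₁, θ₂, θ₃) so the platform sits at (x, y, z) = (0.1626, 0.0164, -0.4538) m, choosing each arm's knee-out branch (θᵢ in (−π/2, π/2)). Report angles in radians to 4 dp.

θ₁ = 0.4362, θ₂ = 1.3086, θ₃ = 1.3961

rotate P by −φ1: (0.1626, 0.0164, -0.4538)
  e−x'=-0.0326;  (l²−L²−(e−x')²−y'²−z²)/2L = -0.2213
  θ1 = atan2(B,A) + arccos(C/0.4550) = 0.4362
rotate P by −φ2: (-0.0671, -0.1490, -0.4538)
  e−x'=0.1971;  (l²−L²−(e−x')²−y'²−z²)/2L = -0.3872
  θ2 = atan2(B,A) + arccos(C/0.4948) = 1.3086
φ3=240.0° → target in arm frame (-0.0955, 0.1326)
  e−x'=0.2255;  (l²−L²−(e−x')²−y'²−z²)/2L = -0.4077
  γ=atan2(-0.4538,0.2255)=-1.1096;  ψ=arccos(-0.8046)=2.5057;  θ3=γ+ψ≈1.3961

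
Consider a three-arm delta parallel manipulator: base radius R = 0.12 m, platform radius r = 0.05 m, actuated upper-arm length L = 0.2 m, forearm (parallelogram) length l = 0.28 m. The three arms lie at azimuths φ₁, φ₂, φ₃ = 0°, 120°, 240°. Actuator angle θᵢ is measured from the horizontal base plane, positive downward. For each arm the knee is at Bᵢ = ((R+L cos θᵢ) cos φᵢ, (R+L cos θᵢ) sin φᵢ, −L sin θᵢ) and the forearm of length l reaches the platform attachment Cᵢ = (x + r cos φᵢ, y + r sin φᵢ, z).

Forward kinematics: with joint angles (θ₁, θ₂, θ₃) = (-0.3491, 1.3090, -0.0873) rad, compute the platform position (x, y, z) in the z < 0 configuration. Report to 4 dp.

arm 1 at φ=0.0°: ρ1 = 0.2579;  centre 1 = (0.2579, 0.0000, 0.0684)
arm 2 at φ=120.0°: ρ2 = 0.1218;  centre 2 = (-0.0609, 0.1055, -0.1932)
arm 3 at φ=240.0°: ρ3 = 0.2692;  centre 3 = (-0.1346, -0.2332, 0.0174)
subtract pairs → two planes through P
[-0.6376 0.2109 -0.5232]·P = -0.0191;  [-0.7851 -0.4663 -0.1019]·P = 0.0016
det = 0.4629;  x = 0.0185+-0.5735z,  y = -0.0345+0.7469z
sphere 1 gives Az²+Bz+C=0 with A=1.8867, B=0.0863, C=-0.0152;  B²−4AC=0.1221;  roots -0.1155, 0.0697;  negative root z = -0.1155
x = 0.0847, y = -0.1207

(0.0847, -0.1207, -0.1155)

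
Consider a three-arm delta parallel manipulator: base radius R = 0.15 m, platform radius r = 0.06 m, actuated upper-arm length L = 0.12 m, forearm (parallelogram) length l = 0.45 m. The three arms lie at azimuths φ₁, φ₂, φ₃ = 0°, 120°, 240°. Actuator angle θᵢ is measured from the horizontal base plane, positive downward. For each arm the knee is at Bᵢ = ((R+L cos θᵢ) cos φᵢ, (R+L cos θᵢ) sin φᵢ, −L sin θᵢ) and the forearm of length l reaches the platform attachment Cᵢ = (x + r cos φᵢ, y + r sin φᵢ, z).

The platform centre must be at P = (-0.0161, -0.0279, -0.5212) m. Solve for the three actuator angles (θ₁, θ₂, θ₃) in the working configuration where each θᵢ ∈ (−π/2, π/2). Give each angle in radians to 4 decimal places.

rotate P by −φ1: (-0.0161, -0.0279, -0.5212)
  A=0.1061, B=-0.5212, C=(l²−L²−A²−y'²−z²)/(2L)=-0.3983
  γ=atan2(-0.5212,0.1061)=-1.3700;  ψ=arccos(-0.7488)=2.4170;  θ1=γ+ψ≈1.0471
rotate P by −φ2: (-0.0161, 0.0279, -0.5212)
  A cos θ + B sin θ = C:  0.1061·cos θ + -0.5212·sin θ = -0.3983
  θ2 = atan2(B,A) + arccos(C/0.5319) = 1.0471
φ3=240.0° → target in arm frame (0.0322, 0.0000)
  A cos θ + B sin θ = C:  0.0578·cos θ + -0.5212·sin θ = -0.3620
  γ=atan2(-0.5212,0.0578)=-1.4604;  ψ=arccos(-0.6904)=2.3328;  θ3=γ+ψ≈0.8725

θ₁ = 1.0471, θ₂ = 1.0471, θ₃ = 0.8725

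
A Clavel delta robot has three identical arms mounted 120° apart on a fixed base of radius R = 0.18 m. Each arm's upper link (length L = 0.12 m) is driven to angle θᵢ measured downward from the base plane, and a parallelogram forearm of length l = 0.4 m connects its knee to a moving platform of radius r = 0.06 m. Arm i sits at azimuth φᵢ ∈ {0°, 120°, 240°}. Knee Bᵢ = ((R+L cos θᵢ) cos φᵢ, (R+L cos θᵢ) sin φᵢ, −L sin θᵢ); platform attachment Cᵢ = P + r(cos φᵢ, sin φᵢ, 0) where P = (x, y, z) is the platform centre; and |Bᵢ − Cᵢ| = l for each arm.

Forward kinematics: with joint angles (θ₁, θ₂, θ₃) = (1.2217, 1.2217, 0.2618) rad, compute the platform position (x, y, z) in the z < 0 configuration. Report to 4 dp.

S1 = (0.1610·cos0.0°, 0.1610·sin0.0°, -0.1128) = (0.1610, 0.0000, -0.1128)
arm 2 at φ=120.0°: ρ2 = 0.1610;  S2 = (-0.0805, 0.1395, -0.1128)
φ3=240.0°: virtual centre (-0.1180, -0.2043, -0.0311), radius l
subtract pairs → two planes through P
[-0.4831 0.2789 0.0000]·P = 0.0000;  [-0.5580 -0.4086 0.1634]·P = 0.0180
Cramer: x(z) = -0.0142+0.1291z;  y(z) = -0.0246+0.2236z
quadratic in z: (1.0667)z²+(0.1693)z+(-0.1160)=0, √Δ=0.7235 → z ∈ {-0.4185, 0.2598}; z = -0.4185 (taking z<0)
x = -0.0682, y = -0.1182

(-0.0682, -0.1182, -0.4185)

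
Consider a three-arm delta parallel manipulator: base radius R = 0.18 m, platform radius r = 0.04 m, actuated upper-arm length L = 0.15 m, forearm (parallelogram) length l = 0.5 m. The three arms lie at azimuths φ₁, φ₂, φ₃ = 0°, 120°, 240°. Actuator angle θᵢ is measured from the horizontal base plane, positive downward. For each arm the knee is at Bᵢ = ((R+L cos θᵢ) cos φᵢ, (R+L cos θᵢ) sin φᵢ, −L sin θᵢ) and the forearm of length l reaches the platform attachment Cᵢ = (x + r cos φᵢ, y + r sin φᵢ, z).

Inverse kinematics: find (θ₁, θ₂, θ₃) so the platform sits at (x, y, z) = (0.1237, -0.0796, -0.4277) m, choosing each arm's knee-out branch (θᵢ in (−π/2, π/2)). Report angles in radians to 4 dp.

θ₁ = -0.2621, θ₂ = 0.7854, θ₃ = 0.2617

arm 1 (φ=0.0°): x'=0.1237, y'=-0.0796
  A cos θ + B sin θ = C:  0.0163·cos θ + -0.4277·sin θ = 0.1266
  θ1 = atan2(B,A) + arccos(C/0.4280) = -0.2621
rotate P by −φ2: (-0.1308, -0.0673, -0.4277)
  A=0.2708, B=-0.4277, C=(l²−L²−A²−y'²−z²)/(2L)=-0.1110
  √(A²+B²)=0.5062;  θ2 = -1.0064+1.7918 ≈ 0.7854
arm 3 (φ=240.0°): x'=0.0071, y'=0.1469
  e−x'=0.1329;  (l²−L²−(e−x')²−y'²−z²)/2L = 0.0177
  γ=atan2(-0.4277,0.1329)=-1.2695;  ψ=arccos(0.0396)=1.5312;  θ3=γ+ψ≈0.2617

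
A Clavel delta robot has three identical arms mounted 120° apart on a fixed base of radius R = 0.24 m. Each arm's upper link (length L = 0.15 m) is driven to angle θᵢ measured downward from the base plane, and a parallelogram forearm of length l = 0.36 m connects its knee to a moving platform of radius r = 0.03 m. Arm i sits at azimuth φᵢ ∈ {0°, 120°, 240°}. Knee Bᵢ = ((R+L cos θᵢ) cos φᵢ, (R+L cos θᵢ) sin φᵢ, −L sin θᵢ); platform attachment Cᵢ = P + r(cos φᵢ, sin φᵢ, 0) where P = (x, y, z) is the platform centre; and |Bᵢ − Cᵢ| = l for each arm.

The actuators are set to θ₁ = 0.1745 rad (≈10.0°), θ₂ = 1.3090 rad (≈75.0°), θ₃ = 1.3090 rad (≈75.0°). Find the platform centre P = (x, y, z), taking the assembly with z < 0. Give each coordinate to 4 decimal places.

(0.1206, 0.0000, -0.2969)

φ1=0.0°: virtual centre (0.3577, 0.0000, -0.0260), radius l
arm 2 at φ=120.0°: e+L cos θ2 = 0.2488;  S2 = (-0.1244, 0.2155, -0.1449)
arm 3 at φ=240.0°: e+L cos θ3 = 0.2488;  S3 = (-0.1244, -0.2155, -0.1449)
eliminate P² terms by subtracting sphere 1 from 2 and 3
plane₁₂: -0.9643x+0.4310y+-0.2377z = -0.0457
Cramer: x(z) = 0.0474-0.2465z;  y(z) = 0.0000+0.0000z
sphere 1 gives Az²+Bz+C=0 with A=1.0608, B=0.2051, C=-0.0326;  B²−4AC=0.1806;  roots -0.2969, 0.1036;  negative root z = -0.2969
x = 0.1206, y = 0.0000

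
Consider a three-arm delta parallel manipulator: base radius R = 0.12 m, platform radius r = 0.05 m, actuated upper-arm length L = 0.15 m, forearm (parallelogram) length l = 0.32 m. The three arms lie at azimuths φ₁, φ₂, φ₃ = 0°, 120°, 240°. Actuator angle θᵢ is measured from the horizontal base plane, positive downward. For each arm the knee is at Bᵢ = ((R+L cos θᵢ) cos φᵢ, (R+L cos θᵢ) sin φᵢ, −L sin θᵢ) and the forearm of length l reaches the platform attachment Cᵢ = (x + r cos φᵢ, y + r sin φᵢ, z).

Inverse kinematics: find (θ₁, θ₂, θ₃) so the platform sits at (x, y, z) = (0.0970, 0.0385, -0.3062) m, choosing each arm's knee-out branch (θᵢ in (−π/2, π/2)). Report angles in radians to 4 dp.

θ₁ = 0.0872, θ₂ = 0.6110, θ₃ = 0.8729

rotate P by −φ1: (0.0970, 0.0385, -0.3062)
  A=-0.0270, B=-0.3062, C=(l²−L²−A²−y'²−z²)/(2L)=-0.0536
  θ1 = atan2(B,A) + arccos(C/0.3074) = 0.0872
arm 2 (φ=120.0°): x'=-0.0152, y'=-0.1033
  A=0.0852, B=-0.3062, C=(l²−L²−A²−y'²−z²)/(2L)=-0.1059
  θ2 = atan2(B,A) + arccos(C/0.3178) = 0.6110
φ3=240.0° → target in arm frame (-0.0818, 0.0648)
  A cos θ + B sin θ = C:  0.1518·cos θ + -0.3062·sin θ = -0.1370
  γ=atan2(-0.3062,0.1518)=-1.1104;  ψ=arccos(-0.4009)=1.9833;  θ3=γ+ψ≈0.8729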